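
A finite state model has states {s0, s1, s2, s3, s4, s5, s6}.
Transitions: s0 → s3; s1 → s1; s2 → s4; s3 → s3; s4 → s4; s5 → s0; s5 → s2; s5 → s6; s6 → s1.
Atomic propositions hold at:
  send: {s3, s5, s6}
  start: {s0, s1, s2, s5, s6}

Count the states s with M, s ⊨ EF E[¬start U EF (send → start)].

Sat(¬start) = {s3, s4}
Sat(send → start) = {s0, s1, s2, s4, s5, s6}
EF (send → start): least fixpoint, start Z0 = {s0, s1, s2, s4, s5, s6}, add states with some successor in Z. Already a fixed point.
Sat(EF (send → start)) = {s0, s1, s2, s4, s5, s6}
E[¬start U EF (send → start)]: least fixpoint, start Z0 = Sat(EF (send → start)) = {s0, s1, s2, s4, s5, s6}, add states in Sat(¬start) with some successor in Z. Already a fixed point.
Sat(E[¬start U EF (send → start)]) = {s0, s1, s2, s4, s5, s6}
EF E[¬start U EF (send → start)]: least fixpoint, start Z0 = {s0, s1, s2, s4, s5, s6}, add states with some successor in Z. Already a fixed point.
Sat(EF E[¬start U EF (send → start)]) = {s0, s1, s2, s4, s5, s6}
|Sat(EF E[¬start U EF (send → start)])| = |{s0, s1, s2, s4, s5, s6}| = 6.

6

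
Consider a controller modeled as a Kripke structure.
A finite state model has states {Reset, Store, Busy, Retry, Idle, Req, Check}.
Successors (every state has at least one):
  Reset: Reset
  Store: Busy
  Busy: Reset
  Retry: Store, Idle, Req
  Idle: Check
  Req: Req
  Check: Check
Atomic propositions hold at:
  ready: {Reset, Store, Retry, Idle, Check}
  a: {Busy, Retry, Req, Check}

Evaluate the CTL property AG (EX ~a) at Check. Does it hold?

Sat(~a) = {Reset, Store, Idle}
Sat(EX ~a) = {s : some successor in {Reset, Store, Idle}} = {Reset, Busy, Retry}
AG (EX ~a): greatest fixpoint, start Z0 = {Reset, Busy, Retry}, keep only states in Sat with every successor in Z. Z1 = {Reset, Busy}; fixed.
Sat(AG (EX ~a)) = {Reset, Busy}
Check ∉ Sat(AG (EX ~a)) = {Reset, Busy}, so the formula does not hold at Check.

No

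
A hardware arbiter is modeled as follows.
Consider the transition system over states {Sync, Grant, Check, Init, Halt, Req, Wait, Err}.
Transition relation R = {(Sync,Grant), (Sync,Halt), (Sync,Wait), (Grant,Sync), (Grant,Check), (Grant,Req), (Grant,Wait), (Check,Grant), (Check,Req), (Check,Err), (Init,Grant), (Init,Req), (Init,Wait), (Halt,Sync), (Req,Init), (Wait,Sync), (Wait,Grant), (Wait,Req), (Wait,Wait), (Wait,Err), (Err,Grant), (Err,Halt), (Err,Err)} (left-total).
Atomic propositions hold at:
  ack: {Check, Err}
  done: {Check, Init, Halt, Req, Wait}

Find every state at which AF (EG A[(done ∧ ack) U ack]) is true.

Sat(done ∧ ack) = {Check}
A[(done ∧ ack) U ack]: least fixpoint, start Z0 = Sat(ack) = {Check, Err}, add states in Sat(done ∧ ack) with every successor in Z. Already a fixed point.
Sat(A[(done ∧ ack) U ack]) = {Check, Err}
EG A[(done ∧ ack) U ack]: greatest fixpoint, start Z0 = {Check, Err}, keep only states in Sat with some successor in Z. Already a fixed point.
Sat(EG A[(done ∧ ack) U ack]) = {Check, Err}
AF (EG A[(done ∧ ack) U ack]): least fixpoint, start Z0 = {Check, Err}, add states with every successor in Z. Already a fixed point.
Sat(AF (EG A[(done ∧ ack) U ack])) = {Check, Err}

{Check, Err}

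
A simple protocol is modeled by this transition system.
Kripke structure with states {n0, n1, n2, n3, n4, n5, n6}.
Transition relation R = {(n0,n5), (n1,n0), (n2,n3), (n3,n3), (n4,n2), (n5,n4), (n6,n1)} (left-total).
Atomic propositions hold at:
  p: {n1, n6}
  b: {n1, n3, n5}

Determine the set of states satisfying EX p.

{n6}

Sat(EX p) = {s : some successor in {n1, n6}} = {n6}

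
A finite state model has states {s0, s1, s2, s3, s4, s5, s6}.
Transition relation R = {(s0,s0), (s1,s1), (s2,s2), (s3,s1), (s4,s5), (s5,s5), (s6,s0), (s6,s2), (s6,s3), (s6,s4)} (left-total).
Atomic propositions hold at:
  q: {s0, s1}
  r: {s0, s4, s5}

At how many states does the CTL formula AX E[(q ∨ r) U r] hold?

3

Sat(q ∨ r) = {s0, s1, s4, s5}
E[(q ∨ r) U r]: least fixpoint, start Z0 = Sat(r) = {s0, s4, s5}, add states in Sat(q ∨ r) with some successor in Z. Already a fixed point.
Sat(E[(q ∨ r) U r]) = {s0, s4, s5}
Sat(AX E[(q ∨ r) U r]) = {s : every successor in {s0, s4, s5}} = {s0, s4, s5}
|Sat(AX E[(q ∨ r) U r])| = |{s0, s4, s5}| = 3.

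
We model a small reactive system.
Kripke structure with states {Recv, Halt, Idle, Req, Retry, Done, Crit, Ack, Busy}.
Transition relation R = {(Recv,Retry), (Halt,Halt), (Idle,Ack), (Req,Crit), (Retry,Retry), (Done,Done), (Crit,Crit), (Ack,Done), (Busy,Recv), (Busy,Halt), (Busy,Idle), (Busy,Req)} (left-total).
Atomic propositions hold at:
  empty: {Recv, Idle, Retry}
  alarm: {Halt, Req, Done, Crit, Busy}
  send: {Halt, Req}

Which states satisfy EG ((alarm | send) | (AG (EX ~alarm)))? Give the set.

{Recv, Halt, Req, Retry, Done, Crit, Busy}

Sat(alarm | send) = {Halt, Req, Done, Crit, Busy}
Sat(~alarm) = {Recv, Idle, Retry, Ack}
Sat(EX ~alarm) = {s : some successor in {Recv, Idle, Retry, Ack}} = {Recv, Idle, Retry, Busy}
AG (EX ~alarm): greatest fixpoint, start Z0 = {Recv, Idle, Retry, Busy}, keep only states in Sat with every successor in Z. Z1 = {Recv, Retry}; fixed.
Sat(AG (EX ~alarm)) = {Recv, Retry}
Sat((alarm | send) | (AG (EX ~alarm))) = {Recv, Halt, Req, Retry, Done, Crit, Busy}
EG ((alarm | send) | (AG (EX ~alarm))): greatest fixpoint, start Z0 = {Recv, Halt, Req, Retry, Done, Crit, Busy}, keep only states in Sat with some successor in Z. Already a fixed point.
Sat(EG ((alarm | send) | (AG (EX ~alarm)))) = {Recv, Halt, Req, Retry, Done, Crit, Busy}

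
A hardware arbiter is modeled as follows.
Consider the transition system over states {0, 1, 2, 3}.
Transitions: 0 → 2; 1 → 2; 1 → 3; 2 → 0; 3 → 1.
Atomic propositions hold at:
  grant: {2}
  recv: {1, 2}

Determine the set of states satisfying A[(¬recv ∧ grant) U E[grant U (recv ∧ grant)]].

Sat(¬recv) = {0, 3}
Sat(¬recv ∧ grant) = ∅
Sat(recv ∧ grant) = {2}
E[grant U (recv ∧ grant)]: least fixpoint, start Z0 = Sat((recv ∧ grant)) = {2}, add states in Sat(grant) with some successor in Z. Already a fixed point.
Sat(E[grant U (recv ∧ grant)]) = {2}
A[(¬recv ∧ grant) U E[grant U (recv ∧ grant)]]: least fixpoint, start Z0 = Sat(E[grant U (recv ∧ grant)]) = {2}, add states in Sat(¬recv ∧ grant) with every successor in Z. Already a fixed point.
Sat(A[(¬recv ∧ grant) U E[grant U (recv ∧ grant)]]) = {2}

{2}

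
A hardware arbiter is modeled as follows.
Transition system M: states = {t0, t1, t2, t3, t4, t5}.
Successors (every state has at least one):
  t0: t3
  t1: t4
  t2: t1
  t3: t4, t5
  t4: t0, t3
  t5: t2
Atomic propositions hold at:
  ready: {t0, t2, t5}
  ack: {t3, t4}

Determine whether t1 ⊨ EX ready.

Sat(EX ready) = {s : some successor in {t0, t2, t5}} = {t3, t4, t5}
t1 ∉ Sat(EX ready) = {t3, t4, t5}, so the formula does not hold at t1.

No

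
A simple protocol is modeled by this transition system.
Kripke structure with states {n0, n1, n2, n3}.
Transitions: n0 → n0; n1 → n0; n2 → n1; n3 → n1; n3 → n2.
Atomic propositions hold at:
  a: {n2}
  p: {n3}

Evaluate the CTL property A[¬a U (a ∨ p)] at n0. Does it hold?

Sat(¬a) = {n0, n1, n3}
Sat(a ∨ p) = {n2, n3}
A[¬a U (a ∨ p)]: least fixpoint, start Z0 = Sat((a ∨ p)) = {n2, n3}, add states in Sat(¬a) with every successor in Z. Already a fixed point.
Sat(A[¬a U (a ∨ p)]) = {n2, n3}
n0 ∉ Sat(A[¬a U (a ∨ p)]) = {n2, n3}, so the formula does not hold at n0.

No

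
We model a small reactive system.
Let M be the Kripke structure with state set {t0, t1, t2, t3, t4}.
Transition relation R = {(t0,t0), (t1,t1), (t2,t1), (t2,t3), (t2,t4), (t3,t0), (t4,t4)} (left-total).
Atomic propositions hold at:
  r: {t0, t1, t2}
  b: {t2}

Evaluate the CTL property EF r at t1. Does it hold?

EF r: least fixpoint, start Z0 = {t0, t1, t2}, add states with some successor in Z. Z1 = {t0, t1, t2, t3}; fixed.
Sat(EF r) = {t0, t1, t2, t3}
t1 ∈ Sat(EF r) = {t0, t1, t2, t3}, so the formula holds at t1.

Yes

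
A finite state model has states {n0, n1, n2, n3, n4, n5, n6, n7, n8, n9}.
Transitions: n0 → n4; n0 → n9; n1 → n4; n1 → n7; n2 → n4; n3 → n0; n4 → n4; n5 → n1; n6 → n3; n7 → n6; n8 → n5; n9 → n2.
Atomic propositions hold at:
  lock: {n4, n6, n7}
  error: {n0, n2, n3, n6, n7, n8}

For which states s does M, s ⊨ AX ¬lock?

{n3, n5, n6, n8, n9}

Sat(¬lock) = {n0, n1, n2, n3, n5, n8, n9}
Sat(AX ¬lock) = {s : every successor in {n0, n1, n2, n3, n5, n8, n9}} = {n3, n5, n6, n8, n9}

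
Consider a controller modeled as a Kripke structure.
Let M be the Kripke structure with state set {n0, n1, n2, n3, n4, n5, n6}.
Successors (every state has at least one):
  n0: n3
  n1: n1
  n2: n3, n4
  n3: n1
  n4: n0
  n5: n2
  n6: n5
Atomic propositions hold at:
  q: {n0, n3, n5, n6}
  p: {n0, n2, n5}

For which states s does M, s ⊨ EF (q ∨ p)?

Sat(q ∨ p) = {n0, n2, n3, n5, n6}
EF (q ∨ p): least fixpoint, start Z0 = {n0, n2, n3, n5, n6}, add states with some successor in Z. Z1 = {n0, n2, n3, n4, n5, n6}; fixed.
Sat(EF (q ∨ p)) = {n0, n2, n3, n4, n5, n6}

{n0, n2, n3, n4, n5, n6}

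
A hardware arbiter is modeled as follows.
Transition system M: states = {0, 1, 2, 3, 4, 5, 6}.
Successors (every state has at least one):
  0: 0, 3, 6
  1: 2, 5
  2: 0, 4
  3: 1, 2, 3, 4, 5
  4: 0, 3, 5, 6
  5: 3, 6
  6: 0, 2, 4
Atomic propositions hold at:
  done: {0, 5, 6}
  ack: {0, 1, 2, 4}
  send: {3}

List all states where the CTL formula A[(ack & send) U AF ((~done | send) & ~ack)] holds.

{3}

Sat(ack & send) = ∅
Sat(~done) = {1, 2, 3, 4}
Sat(~done | send) = {1, 2, 3, 4}
Sat(~ack) = {3, 5, 6}
Sat((~done | send) & ~ack) = {3}
AF ((~done | send) & ~ack): least fixpoint, start Z0 = {3}, add states with every successor in Z. Already a fixed point.
Sat(AF ((~done | send) & ~ack)) = {3}
A[(ack & send) U AF ((~done | send) & ~ack)]: least fixpoint, start Z0 = Sat(AF ((~done | send) & ~ack)) = {3}, add states in Sat(ack & send) with every successor in Z. Already a fixed point.
Sat(A[(ack & send) U AF ((~done | send) & ~ack)]) = {3}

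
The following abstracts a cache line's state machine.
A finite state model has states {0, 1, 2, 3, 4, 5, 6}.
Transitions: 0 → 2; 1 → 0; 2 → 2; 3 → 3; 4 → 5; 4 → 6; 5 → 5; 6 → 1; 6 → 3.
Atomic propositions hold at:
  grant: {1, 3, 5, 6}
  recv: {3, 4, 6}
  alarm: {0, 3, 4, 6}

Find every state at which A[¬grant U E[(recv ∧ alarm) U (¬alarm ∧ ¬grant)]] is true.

{0, 2}

Sat(¬grant) = {0, 2, 4}
Sat(recv ∧ alarm) = {3, 4, 6}
Sat(¬alarm) = {1, 2, 5}
Sat(¬alarm ∧ ¬grant) = {2}
E[(recv ∧ alarm) U (¬alarm ∧ ¬grant)]: least fixpoint, start Z0 = Sat((¬alarm ∧ ¬grant)) = {2}, add states in Sat(recv ∧ alarm) with some successor in Z. Already a fixed point.
Sat(E[(recv ∧ alarm) U (¬alarm ∧ ¬grant)]) = {2}
A[¬grant U E[(recv ∧ alarm) U (¬alarm ∧ ¬grant)]]: least fixpoint, start Z0 = Sat(E[(recv ∧ alarm) U (¬alarm ∧ ¬grant)]) = {2}, add states in Sat(¬grant) with every successor in Z. Z1 = {0, 2}; fixed.
Sat(A[¬grant U E[(recv ∧ alarm) U (¬alarm ∧ ¬grant)]]) = {0, 2}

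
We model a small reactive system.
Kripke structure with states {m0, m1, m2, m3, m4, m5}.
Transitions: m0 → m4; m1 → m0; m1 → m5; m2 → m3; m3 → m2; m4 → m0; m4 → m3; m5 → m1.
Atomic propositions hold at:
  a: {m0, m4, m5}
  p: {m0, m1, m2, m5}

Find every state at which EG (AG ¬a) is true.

Sat(¬a) = {m1, m2, m3}
AG ¬a: greatest fixpoint, start Z0 = {m1, m2, m3}, keep only states in Sat with every successor in Z. Z1 = {m2, m3}; fixed.
Sat(AG ¬a) = {m2, m3}
EG (AG ¬a): greatest fixpoint, start Z0 = {m2, m3}, keep only states in Sat with some successor in Z. Already a fixed point.
Sat(EG (AG ¬a)) = {m2, m3}

{m2, m3}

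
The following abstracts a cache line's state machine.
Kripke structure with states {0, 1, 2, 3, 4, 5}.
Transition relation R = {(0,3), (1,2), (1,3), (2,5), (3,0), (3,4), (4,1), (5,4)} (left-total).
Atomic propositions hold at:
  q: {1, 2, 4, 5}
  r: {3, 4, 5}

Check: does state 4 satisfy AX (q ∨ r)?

Sat(q ∨ r) = {1, 2, 3, 4, 5}
Sat(AX (q ∨ r)) = {s : every successor in {1, 2, 3, 4, 5}} = {0, 1, 2, 4, 5}
4 ∈ Sat(AX (q ∨ r)) = {0, 1, 2, 4, 5}, so the formula holds at 4.

Yes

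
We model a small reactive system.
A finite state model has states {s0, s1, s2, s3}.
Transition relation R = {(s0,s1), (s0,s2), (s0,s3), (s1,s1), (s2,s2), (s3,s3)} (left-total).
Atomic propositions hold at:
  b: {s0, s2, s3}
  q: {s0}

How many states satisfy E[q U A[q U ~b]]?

2

Sat(~b) = {s1}
A[q U ~b]: least fixpoint, start Z0 = Sat(~b) = {s1}, add states in Sat(q) with every successor in Z. Already a fixed point.
Sat(A[q U ~b]) = {s1}
E[q U A[q U ~b]]: least fixpoint, start Z0 = Sat(A[q U ~b]) = {s1}, add states in Sat(q) with some successor in Z. Z1 = {s0, s1}; fixed.
Sat(E[q U A[q U ~b]]) = {s0, s1}
|Sat(E[q U A[q U ~b]])| = |{s0, s1}| = 2.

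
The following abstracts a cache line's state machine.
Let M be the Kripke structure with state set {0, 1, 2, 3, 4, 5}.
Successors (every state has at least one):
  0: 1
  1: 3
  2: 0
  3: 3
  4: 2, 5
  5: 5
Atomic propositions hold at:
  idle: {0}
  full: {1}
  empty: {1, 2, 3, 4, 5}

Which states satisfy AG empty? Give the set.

{1, 3, 5}

AG empty: greatest fixpoint, start Z0 = {1, 2, 3, 4, 5}, keep only states in Sat with every successor in Z. Z1 = {1, 3, 4, 5}; Z2 = {1, 3, 5}; fixed.
Sat(AG empty) = {1, 3, 5}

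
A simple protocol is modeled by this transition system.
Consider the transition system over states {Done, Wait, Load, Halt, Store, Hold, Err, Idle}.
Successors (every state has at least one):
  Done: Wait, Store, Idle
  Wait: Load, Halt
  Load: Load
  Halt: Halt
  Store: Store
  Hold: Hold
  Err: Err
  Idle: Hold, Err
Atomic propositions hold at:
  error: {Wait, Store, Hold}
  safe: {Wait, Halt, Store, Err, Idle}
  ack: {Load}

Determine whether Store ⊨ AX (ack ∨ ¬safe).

Sat(¬safe) = {Done, Load, Hold}
Sat(ack ∨ ¬safe) = {Done, Load, Hold}
Sat(AX (ack ∨ ¬safe)) = {s : every successor in {Done, Load, Hold}} = {Load, Hold}
Store ∉ Sat(AX (ack ∨ ¬safe)) = {Load, Hold}, so the formula does not hold at Store.

No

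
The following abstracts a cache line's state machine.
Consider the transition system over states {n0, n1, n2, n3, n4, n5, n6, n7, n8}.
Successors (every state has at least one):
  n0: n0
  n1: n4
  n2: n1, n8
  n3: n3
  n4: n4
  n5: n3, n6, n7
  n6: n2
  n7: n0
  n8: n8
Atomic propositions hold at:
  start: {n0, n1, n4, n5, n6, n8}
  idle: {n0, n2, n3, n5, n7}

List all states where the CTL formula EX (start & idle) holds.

Sat(start & idle) = {n0, n5}
Sat(EX (start & idle)) = {s : some successor in {n0, n5}} = {n0, n7}

{n0, n7}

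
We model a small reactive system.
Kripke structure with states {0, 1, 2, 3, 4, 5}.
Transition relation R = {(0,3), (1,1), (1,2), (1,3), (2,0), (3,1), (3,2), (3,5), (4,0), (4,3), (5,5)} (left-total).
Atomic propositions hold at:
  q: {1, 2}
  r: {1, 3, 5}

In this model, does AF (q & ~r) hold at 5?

Sat(~r) = {0, 2, 4}
Sat(q & ~r) = {2}
AF (q & ~r): least fixpoint, start Z0 = {2}, add states with every successor in Z. Already a fixed point.
Sat(AF (q & ~r)) = {2}
5 ∉ Sat(AF (q & ~r)) = {2}, so the formula does not hold at 5.

No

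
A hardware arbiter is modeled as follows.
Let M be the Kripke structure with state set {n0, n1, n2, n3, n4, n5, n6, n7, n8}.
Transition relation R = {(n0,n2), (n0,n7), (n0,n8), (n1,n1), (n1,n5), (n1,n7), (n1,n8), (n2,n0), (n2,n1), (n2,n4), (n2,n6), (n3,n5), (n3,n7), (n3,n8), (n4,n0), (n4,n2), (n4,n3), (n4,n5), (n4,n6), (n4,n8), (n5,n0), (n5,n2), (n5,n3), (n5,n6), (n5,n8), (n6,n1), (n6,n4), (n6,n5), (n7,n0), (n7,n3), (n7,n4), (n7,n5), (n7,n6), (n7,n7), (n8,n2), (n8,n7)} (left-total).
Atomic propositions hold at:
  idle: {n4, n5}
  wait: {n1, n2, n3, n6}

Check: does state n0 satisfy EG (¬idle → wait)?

No

Sat(¬idle) = {n0, n1, n2, n3, n6, n7, n8}
Sat(¬idle → wait) = {n1, n2, n3, n4, n5, n6}
EG (¬idle → wait): greatest fixpoint, start Z0 = {n1, n2, n3, n4, n5, n6}, keep only states in Sat with some successor in Z. Already a fixed point.
Sat(EG (¬idle → wait)) = {n1, n2, n3, n4, n5, n6}
n0 ∉ Sat(EG (¬idle → wait)) = {n1, n2, n3, n4, n5, n6}, so the formula does not hold at n0.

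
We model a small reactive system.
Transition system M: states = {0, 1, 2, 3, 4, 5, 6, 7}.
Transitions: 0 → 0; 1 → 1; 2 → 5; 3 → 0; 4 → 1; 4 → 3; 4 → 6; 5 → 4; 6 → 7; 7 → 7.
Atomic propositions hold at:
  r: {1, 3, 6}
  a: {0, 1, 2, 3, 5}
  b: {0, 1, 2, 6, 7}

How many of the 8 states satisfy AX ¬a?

3

Sat(¬a) = {4, 6, 7}
Sat(AX ¬a) = {s : every successor in {4, 6, 7}} = {5, 6, 7}
|Sat(AX ¬a)| = |{5, 6, 7}| = 3.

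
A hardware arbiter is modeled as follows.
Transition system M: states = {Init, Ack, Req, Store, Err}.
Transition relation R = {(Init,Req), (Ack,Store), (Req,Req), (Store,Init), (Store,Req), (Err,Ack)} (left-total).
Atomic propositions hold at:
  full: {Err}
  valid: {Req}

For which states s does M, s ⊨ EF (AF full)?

{Err}

AF full: least fixpoint, start Z0 = {Err}, add states with every successor in Z. Already a fixed point.
Sat(AF full) = {Err}
EF (AF full): least fixpoint, start Z0 = {Err}, add states with some successor in Z. Already a fixed point.
Sat(EF (AF full)) = {Err}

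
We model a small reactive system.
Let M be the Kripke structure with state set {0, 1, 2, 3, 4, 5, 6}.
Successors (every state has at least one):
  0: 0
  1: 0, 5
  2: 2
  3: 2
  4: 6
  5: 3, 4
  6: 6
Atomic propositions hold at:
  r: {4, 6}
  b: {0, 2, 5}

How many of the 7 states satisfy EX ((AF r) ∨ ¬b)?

AF r: least fixpoint, start Z0 = {4, 6}, add states with every successor in Z. Already a fixed point.
Sat(AF r) = {4, 6}
Sat(¬b) = {1, 3, 4, 6}
Sat((AF r) ∨ ¬b) = {1, 3, 4, 6}
Sat(EX ((AF r) ∨ ¬b)) = {s : some successor in {1, 3, 4, 6}} = {4, 5, 6}
|Sat(EX ((AF r) ∨ ¬b))| = |{4, 5, 6}| = 3.

3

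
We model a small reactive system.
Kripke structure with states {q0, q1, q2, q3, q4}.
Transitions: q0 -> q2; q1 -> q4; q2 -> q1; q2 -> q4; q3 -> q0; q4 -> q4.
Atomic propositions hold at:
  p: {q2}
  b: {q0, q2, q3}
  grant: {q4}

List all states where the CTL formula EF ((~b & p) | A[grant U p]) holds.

{q0, q2, q3}

Sat(~b) = {q1, q4}
Sat(~b & p) = ∅
A[grant U p]: least fixpoint, start Z0 = Sat(p) = {q2}, add states in Sat(grant) with every successor in Z. Already a fixed point.
Sat(A[grant U p]) = {q2}
Sat((~b & p) | A[grant U p]) = {q2}
EF ((~b & p) | A[grant U p]): least fixpoint, start Z0 = {q2}, add states with some successor in Z. Z1 = {q0, q2}; Z2 = {q0, q2, q3}; fixed.
Sat(EF ((~b & p) | A[grant U p])) = {q0, q2, q3}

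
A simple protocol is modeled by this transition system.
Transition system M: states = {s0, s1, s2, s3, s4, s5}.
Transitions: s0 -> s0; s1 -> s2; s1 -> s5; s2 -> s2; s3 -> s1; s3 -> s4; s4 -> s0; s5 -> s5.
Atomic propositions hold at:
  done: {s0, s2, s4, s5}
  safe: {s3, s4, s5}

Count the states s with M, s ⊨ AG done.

AG done: greatest fixpoint, start Z0 = {s0, s2, s4, s5}, keep only states in Sat with every successor in Z. Already a fixed point.
Sat(AG done) = {s0, s2, s4, s5}
|Sat(AG done)| = |{s0, s2, s4, s5}| = 4.

4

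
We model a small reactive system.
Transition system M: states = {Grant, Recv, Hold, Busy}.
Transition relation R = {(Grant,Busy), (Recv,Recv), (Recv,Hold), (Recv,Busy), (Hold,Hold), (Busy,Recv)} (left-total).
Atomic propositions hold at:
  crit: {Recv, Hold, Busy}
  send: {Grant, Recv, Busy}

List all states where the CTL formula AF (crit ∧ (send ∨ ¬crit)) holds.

Sat(¬crit) = {Grant}
Sat(send ∨ ¬crit) = {Grant, Recv, Busy}
Sat(crit ∧ (send ∨ ¬crit)) = {Recv, Busy}
AF (crit ∧ (send ∨ ¬crit)): least fixpoint, start Z0 = {Recv, Busy}, add states with every successor in Z. Z1 = {Grant, Recv, Busy}; fixed.
Sat(AF (crit ∧ (send ∨ ¬crit))) = {Grant, Recv, Busy}

{Grant, Recv, Busy}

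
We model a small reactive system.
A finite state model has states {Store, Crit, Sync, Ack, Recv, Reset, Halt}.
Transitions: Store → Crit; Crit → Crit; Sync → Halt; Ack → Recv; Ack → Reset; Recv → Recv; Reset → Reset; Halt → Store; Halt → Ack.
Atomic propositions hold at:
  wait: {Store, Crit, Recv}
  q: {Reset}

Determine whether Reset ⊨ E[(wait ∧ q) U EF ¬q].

No

Sat(wait ∧ q) = ∅
Sat(¬q) = {Store, Crit, Sync, Ack, Recv, Halt}
EF ¬q: least fixpoint, start Z0 = {Store, Crit, Sync, Ack, Recv, Halt}, add states with some successor in Z. Already a fixed point.
Sat(EF ¬q) = {Store, Crit, Sync, Ack, Recv, Halt}
E[(wait ∧ q) U EF ¬q]: least fixpoint, start Z0 = Sat(EF ¬q) = {Store, Crit, Sync, Ack, Recv, Halt}, add states in Sat(wait ∧ q) with some successor in Z. Already a fixed point.
Sat(E[(wait ∧ q) U EF ¬q]) = {Store, Crit, Sync, Ack, Recv, Halt}
Reset ∉ Sat(E[(wait ∧ q) U EF ¬q]) = {Store, Crit, Sync, Ack, Recv, Halt}, so the formula does not hold at Reset.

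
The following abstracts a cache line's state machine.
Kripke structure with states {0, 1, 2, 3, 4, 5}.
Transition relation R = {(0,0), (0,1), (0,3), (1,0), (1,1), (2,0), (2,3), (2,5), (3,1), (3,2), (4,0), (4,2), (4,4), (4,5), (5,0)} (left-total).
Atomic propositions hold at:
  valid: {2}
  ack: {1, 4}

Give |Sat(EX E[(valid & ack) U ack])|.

Sat(valid & ack) = ∅
E[(valid & ack) U ack]: least fixpoint, start Z0 = Sat(ack) = {1, 4}, add states in Sat(valid & ack) with some successor in Z. Already a fixed point.
Sat(E[(valid & ack) U ack]) = {1, 4}
Sat(EX E[(valid & ack) U ack]) = {s : some successor in {1, 4}} = {0, 1, 3, 4}
|Sat(EX E[(valid & ack) U ack])| = |{0, 1, 3, 4}| = 4.

4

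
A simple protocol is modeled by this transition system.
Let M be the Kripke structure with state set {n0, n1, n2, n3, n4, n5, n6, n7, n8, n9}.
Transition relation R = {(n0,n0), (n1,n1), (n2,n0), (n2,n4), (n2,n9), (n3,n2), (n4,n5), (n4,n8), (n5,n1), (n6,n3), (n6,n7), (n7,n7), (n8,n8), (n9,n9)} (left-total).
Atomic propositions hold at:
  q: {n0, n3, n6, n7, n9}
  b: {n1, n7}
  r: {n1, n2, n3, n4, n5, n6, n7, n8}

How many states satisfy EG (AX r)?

Sat(AX r) = {s : every successor in {n1, n2, n3, n4, n5, n6, n7, n8}} = {n1, n3, n4, n5, n6, n7, n8}
EG (AX r): greatest fixpoint, start Z0 = {n1, n3, n4, n5, n6, n7, n8}, keep only states in Sat with some successor in Z. Z1 = {n1, n4, n5, n6, n7, n8}; fixed.
Sat(EG (AX r)) = {n1, n4, n5, n6, n7, n8}
|Sat(EG (AX r))| = |{n1, n4, n5, n6, n7, n8}| = 6.

6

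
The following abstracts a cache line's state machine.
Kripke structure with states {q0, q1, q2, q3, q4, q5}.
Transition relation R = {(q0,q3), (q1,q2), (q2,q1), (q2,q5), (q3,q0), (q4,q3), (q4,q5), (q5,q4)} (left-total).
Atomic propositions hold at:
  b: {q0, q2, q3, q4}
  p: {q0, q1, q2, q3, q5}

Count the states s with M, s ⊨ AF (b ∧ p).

4

Sat(b ∧ p) = {q0, q2, q3}
AF (b ∧ p): least fixpoint, start Z0 = {q0, q2, q3}, add states with every successor in Z. Z1 = {q0, q1, q2, q3}; fixed.
Sat(AF (b ∧ p)) = {q0, q1, q2, q3}
|Sat(AF (b ∧ p))| = |{q0, q1, q2, q3}| = 4.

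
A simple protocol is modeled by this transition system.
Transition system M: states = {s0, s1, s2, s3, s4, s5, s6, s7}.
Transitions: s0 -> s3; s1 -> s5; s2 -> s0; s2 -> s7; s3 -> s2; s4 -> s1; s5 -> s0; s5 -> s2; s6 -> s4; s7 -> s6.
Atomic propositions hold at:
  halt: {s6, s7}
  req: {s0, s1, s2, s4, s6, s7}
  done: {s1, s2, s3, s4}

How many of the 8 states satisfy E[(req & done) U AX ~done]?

Sat(req & done) = {s1, s2, s4}
Sat(~done) = {s0, s5, s6, s7}
Sat(AX ~done) = {s : every successor in {s0, s5, s6, s7}} = {s1, s2, s7}
E[(req & done) U AX ~done]: least fixpoint, start Z0 = Sat(AX ~done) = {s1, s2, s7}, add states in Sat(req & done) with some successor in Z. Z1 = {s1, s2, s4, s7}; fixed.
Sat(E[(req & done) U AX ~done]) = {s1, s2, s4, s7}
|Sat(E[(req & done) U AX ~done])| = |{s1, s2, s4, s7}| = 4.

4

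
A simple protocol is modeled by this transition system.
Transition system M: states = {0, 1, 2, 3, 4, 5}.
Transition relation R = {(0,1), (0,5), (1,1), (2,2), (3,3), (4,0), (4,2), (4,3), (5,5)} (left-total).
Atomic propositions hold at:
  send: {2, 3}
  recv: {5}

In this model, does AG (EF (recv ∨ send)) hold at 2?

Sat(recv ∨ send) = {2, 3, 5}
EF (recv ∨ send): least fixpoint, start Z0 = {2, 3, 5}, add states with some successor in Z. Z1 = {0, 2, 3, 4, 5}; fixed.
Sat(EF (recv ∨ send)) = {0, 2, 3, 4, 5}
AG (EF (recv ∨ send)): greatest fixpoint, start Z0 = {0, 2, 3, 4, 5}, keep only states in Sat with every successor in Z. Z1 = {2, 3, 4, 5}; Z2 = {2, 3, 5}; fixed.
Sat(AG (EF (recv ∨ send))) = {2, 3, 5}
2 ∈ Sat(AG (EF (recv ∨ send))) = {2, 3, 5}, so the formula holds at 2.

Yes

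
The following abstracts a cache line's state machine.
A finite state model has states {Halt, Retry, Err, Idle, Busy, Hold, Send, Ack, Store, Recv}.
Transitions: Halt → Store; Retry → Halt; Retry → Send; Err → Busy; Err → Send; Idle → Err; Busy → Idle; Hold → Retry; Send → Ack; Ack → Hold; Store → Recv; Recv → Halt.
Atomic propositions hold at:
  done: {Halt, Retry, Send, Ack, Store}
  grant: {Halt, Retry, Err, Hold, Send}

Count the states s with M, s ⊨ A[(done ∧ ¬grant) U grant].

6

Sat(¬grant) = {Idle, Busy, Ack, Store, Recv}
Sat(done ∧ ¬grant) = {Ack, Store}
A[(done ∧ ¬grant) U grant]: least fixpoint, start Z0 = Sat(grant) = {Halt, Retry, Err, Hold, Send}, add states in Sat(done ∧ ¬grant) with every successor in Z. Z1 = {Halt, Retry, Err, Hold, Send, Ack}; fixed.
Sat(A[(done ∧ ¬grant) U grant]) = {Halt, Retry, Err, Hold, Send, Ack}
|Sat(A[(done ∧ ¬grant) U grant])| = |{Halt, Retry, Err, Hold, Send, Ack}| = 6.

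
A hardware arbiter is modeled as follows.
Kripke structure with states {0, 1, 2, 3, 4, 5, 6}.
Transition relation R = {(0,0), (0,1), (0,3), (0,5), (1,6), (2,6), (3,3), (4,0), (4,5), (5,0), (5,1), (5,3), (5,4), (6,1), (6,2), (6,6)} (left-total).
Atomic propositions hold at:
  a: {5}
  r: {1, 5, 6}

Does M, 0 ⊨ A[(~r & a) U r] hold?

No

Sat(~r) = {0, 2, 3, 4}
Sat(~r & a) = ∅
A[(~r & a) U r]: least fixpoint, start Z0 = Sat(r) = {1, 5, 6}, add states in Sat(~r & a) with every successor in Z. Already a fixed point.
Sat(A[(~r & a) U r]) = {1, 5, 6}
0 ∉ Sat(A[(~r & a) U r]) = {1, 5, 6}, so the formula does not hold at 0.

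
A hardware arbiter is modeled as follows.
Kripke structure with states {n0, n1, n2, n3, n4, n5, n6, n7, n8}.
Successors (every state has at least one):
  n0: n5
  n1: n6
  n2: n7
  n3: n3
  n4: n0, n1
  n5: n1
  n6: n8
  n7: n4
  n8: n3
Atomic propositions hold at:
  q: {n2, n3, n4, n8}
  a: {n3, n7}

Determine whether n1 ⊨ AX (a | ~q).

Sat(~q) = {n0, n1, n5, n6, n7}
Sat(a | ~q) = {n0, n1, n3, n5, n6, n7}
Sat(AX (a | ~q)) = {s : every successor in {n0, n1, n3, n5, n6, n7}} = {n0, n1, n2, n3, n4, n5, n8}
n1 ∈ Sat(AX (a | ~q)) = {n0, n1, n2, n3, n4, n5, n8}, so the formula holds at n1.

Yes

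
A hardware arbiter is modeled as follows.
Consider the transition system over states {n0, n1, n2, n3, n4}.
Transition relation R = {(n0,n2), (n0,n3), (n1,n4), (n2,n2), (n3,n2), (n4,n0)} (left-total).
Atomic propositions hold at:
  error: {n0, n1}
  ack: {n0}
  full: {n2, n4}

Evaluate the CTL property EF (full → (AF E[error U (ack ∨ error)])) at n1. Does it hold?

Sat(ack ∨ error) = {n0, n1}
E[error U (ack ∨ error)]: least fixpoint, start Z0 = Sat((ack ∨ error)) = {n0, n1}, add states in Sat(error) with some successor in Z. Already a fixed point.
Sat(E[error U (ack ∨ error)]) = {n0, n1}
AF E[error U (ack ∨ error)]: least fixpoint, start Z0 = {n0, n1}, add states with every successor in Z. Z1 = {n0, n1, n4}; fixed.
Sat(AF E[error U (ack ∨ error)]) = {n0, n1, n4}
Sat(full → (AF E[error U (ack ∨ error)])) = {n0, n1, n3, n4}
EF (full → (AF E[error U (ack ∨ error)])): least fixpoint, start Z0 = {n0, n1, n3, n4}, add states with some successor in Z. Already a fixed point.
Sat(EF (full → (AF E[error U (ack ∨ error)]))) = {n0, n1, n3, n4}
n1 ∈ Sat(EF (full → (AF E[error U (ack ∨ error)]))) = {n0, n1, n3, n4}, so the formula holds at n1.

Yes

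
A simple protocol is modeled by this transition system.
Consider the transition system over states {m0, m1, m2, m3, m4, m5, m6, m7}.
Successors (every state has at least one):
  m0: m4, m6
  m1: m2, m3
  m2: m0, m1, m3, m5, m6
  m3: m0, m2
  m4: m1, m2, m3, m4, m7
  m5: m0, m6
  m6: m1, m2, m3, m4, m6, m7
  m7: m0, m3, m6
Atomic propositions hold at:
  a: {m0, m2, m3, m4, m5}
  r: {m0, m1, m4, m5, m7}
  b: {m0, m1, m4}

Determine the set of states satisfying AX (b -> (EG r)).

EG r: greatest fixpoint, start Z0 = {m0, m1, m4, m5, m7}, keep only states in Sat with some successor in Z. Z1 = {m0, m4, m5, m7}; fixed.
Sat(EG r) = {m0, m4, m5, m7}
Sat(b -> (EG r)) = {m0, m2, m3, m4, m5, m6, m7}
Sat(AX (b -> (EG r))) = {s : every successor in {m0, m2, m3, m4, m5, m6, m7}} = {m0, m1, m3, m5, m7}

{m0, m1, m3, m5, m7}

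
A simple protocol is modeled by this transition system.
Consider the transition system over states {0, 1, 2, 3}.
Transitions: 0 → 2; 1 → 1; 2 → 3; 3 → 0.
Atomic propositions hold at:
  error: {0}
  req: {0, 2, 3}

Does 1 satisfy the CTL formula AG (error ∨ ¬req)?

Sat(¬req) = {1}
Sat(error ∨ ¬req) = {0, 1}
AG (error ∨ ¬req): greatest fixpoint, start Z0 = {0, 1}, keep only states in Sat with every successor in Z. Z1 = {1}; fixed.
Sat(AG (error ∨ ¬req)) = {1}
1 ∈ Sat(AG (error ∨ ¬req)) = {1}, so the formula holds at 1.

Yes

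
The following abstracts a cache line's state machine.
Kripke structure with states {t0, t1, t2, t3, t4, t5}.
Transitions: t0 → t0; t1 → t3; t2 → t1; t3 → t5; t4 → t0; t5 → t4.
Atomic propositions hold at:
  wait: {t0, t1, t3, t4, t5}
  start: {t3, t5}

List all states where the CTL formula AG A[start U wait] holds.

A[start U wait]: least fixpoint, start Z0 = Sat(wait) = {t0, t1, t3, t4, t5}, add states in Sat(start) with every successor in Z. Already a fixed point.
Sat(A[start U wait]) = {t0, t1, t3, t4, t5}
AG A[start U wait]: greatest fixpoint, start Z0 = {t0, t1, t3, t4, t5}, keep only states in Sat with every successor in Z. Already a fixed point.
Sat(AG A[start U wait]) = {t0, t1, t3, t4, t5}

{t0, t1, t3, t4, t5}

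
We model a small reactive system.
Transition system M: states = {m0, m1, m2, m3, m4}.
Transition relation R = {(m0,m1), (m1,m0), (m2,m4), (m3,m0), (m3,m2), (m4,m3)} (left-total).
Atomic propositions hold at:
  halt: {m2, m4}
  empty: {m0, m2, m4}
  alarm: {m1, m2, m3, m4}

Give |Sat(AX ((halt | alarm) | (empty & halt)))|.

3

Sat(halt | alarm) = {m1, m2, m3, m4}
Sat(empty & halt) = {m2, m4}
Sat((halt | alarm) | (empty & halt)) = {m1, m2, m3, m4}
Sat(AX ((halt | alarm) | (empty & halt))) = {s : every successor in {m1, m2, m3, m4}} = {m0, m2, m4}
|Sat(AX ((halt | alarm) | (empty & halt)))| = |{m0, m2, m4}| = 3.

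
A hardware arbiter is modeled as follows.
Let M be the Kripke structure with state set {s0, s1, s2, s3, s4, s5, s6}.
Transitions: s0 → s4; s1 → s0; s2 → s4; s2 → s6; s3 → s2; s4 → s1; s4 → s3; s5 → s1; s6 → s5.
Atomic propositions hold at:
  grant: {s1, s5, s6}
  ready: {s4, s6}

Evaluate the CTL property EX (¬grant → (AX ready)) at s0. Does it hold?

No

Sat(¬grant) = {s0, s2, s3, s4}
Sat(AX ready) = {s : every successor in {s4, s6}} = {s0, s2}
Sat(¬grant → (AX ready)) = {s0, s1, s2, s5, s6}
Sat(EX (¬grant → (AX ready))) = {s : some successor in {s0, s1, s2, s5, s6}} = {s1, s2, s3, s4, s5, s6}
s0 ∉ Sat(EX (¬grant → (AX ready))) = {s1, s2, s3, s4, s5, s6}, so the formula does not hold at s0.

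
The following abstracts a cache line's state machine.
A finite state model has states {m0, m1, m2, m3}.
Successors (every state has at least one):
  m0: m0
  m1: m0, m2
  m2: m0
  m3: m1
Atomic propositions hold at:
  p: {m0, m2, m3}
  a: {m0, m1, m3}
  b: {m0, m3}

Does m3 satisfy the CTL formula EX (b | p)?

No

Sat(b | p) = {m0, m2, m3}
Sat(EX (b | p)) = {s : some successor in {m0, m2, m3}} = {m0, m1, m2}
m3 ∉ Sat(EX (b | p)) = {m0, m1, m2}, so the formula does not hold at m3.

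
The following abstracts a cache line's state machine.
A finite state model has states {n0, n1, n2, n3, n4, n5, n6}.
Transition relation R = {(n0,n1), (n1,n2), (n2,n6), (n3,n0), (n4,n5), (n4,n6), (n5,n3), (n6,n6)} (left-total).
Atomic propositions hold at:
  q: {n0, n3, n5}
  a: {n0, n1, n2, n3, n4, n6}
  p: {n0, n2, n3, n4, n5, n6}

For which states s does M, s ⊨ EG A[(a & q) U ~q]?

Sat(a & q) = {n0, n3}
Sat(~q) = {n1, n2, n4, n6}
A[(a & q) U ~q]: least fixpoint, start Z0 = Sat(~q) = {n1, n2, n4, n6}, add states in Sat(a & q) with every successor in Z. Z1 = {n0, n1, n2, n4, n6}; Z2 = {n0, n1, n2, n3, n4, n6}; fixed.
Sat(A[(a & q) U ~q]) = {n0, n1, n2, n3, n4, n6}
EG A[(a & q) U ~q]: greatest fixpoint, start Z0 = {n0, n1, n2, n3, n4, n6}, keep only states in Sat with some successor in Z. Already a fixed point.
Sat(EG A[(a & q) U ~q]) = {n0, n1, n2, n3, n4, n6}

{n0, n1, n2, n3, n4, n6}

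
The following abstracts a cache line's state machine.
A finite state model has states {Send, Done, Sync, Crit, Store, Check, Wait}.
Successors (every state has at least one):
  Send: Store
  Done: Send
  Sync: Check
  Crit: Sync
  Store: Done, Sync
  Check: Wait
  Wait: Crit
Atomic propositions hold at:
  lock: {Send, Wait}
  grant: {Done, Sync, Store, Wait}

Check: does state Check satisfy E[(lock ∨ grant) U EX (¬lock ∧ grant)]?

Sat(lock ∨ grant) = {Send, Done, Sync, Store, Wait}
Sat(¬lock) = {Done, Sync, Crit, Store, Check}
Sat(¬lock ∧ grant) = {Done, Sync, Store}
Sat(EX (¬lock ∧ grant)) = {s : some successor in {Done, Sync, Store}} = {Send, Crit, Store}
E[(lock ∨ grant) U EX (¬lock ∧ grant)]: least fixpoint, start Z0 = Sat(EX (¬lock ∧ grant)) = {Send, Crit, Store}, add states in Sat(lock ∨ grant) with some successor in Z. Z1 = {Send, Done, Crit, Store, Wait}; fixed.
Sat(E[(lock ∨ grant) U EX (¬lock ∧ grant)]) = {Send, Done, Crit, Store, Wait}
Check ∉ Sat(E[(lock ∨ grant) U EX (¬lock ∧ grant)]) = {Send, Done, Crit, Store, Wait}, so the formula does not hold at Check.

No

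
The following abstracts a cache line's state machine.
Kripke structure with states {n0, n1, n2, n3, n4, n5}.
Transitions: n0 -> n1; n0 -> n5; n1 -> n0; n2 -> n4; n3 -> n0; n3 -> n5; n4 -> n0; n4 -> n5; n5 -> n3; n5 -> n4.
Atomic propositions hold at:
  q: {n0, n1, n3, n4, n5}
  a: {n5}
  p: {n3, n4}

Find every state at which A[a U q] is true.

{n0, n1, n3, n4, n5}

A[a U q]: least fixpoint, start Z0 = Sat(q) = {n0, n1, n3, n4, n5}, add states in Sat(a) with every successor in Z. Already a fixed point.
Sat(A[a U q]) = {n0, n1, n3, n4, n5}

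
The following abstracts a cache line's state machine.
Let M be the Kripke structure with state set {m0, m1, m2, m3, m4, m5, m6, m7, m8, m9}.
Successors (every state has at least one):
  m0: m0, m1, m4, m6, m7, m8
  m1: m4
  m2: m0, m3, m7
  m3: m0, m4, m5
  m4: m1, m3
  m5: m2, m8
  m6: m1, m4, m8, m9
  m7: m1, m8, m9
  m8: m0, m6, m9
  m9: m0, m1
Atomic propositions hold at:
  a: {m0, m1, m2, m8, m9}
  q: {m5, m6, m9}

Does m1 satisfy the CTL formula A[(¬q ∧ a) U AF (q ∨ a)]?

Sat(¬q) = {m0, m1, m2, m3, m4, m7, m8}
Sat(¬q ∧ a) = {m0, m1, m2, m8}
Sat(q ∨ a) = {m0, m1, m2, m5, m6, m8, m9}
AF (q ∨ a): least fixpoint, start Z0 = {m0, m1, m2, m5, m6, m8, m9}, add states with every successor in Z. Z1 = {m0, m1, m2, m5, m6, m7, m8, m9}; fixed.
Sat(AF (q ∨ a)) = {m0, m1, m2, m5, m6, m7, m8, m9}
A[(¬q ∧ a) U AF (q ∨ a)]: least fixpoint, start Z0 = Sat(AF (q ∨ a)) = {m0, m1, m2, m5, m6, m7, m8, m9}, add states in Sat(¬q ∧ a) with every successor in Z. Already a fixed point.
Sat(A[(¬q ∧ a) U AF (q ∨ a)]) = {m0, m1, m2, m5, m6, m7, m8, m9}
m1 ∈ Sat(A[(¬q ∧ a) U AF (q ∨ a)]) = {m0, m1, m2, m5, m6, m7, m8, m9}, so the formula holds at m1.

Yes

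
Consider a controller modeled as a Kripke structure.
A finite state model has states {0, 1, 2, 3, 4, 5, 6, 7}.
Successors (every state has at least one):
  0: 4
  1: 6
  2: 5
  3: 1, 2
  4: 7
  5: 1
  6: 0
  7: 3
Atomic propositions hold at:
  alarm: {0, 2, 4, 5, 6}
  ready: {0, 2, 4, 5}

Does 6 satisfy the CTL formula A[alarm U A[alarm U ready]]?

A[alarm U ready]: least fixpoint, start Z0 = Sat(ready) = {0, 2, 4, 5}, add states in Sat(alarm) with every successor in Z. Z1 = {0, 2, 4, 5, 6}; fixed.
Sat(A[alarm U ready]) = {0, 2, 4, 5, 6}
A[alarm U A[alarm U ready]]: least fixpoint, start Z0 = Sat(A[alarm U ready]) = {0, 2, 4, 5, 6}, add states in Sat(alarm) with every successor in Z. Already a fixed point.
Sat(A[alarm U A[alarm U ready]]) = {0, 2, 4, 5, 6}
6 ∈ Sat(A[alarm U A[alarm U ready]]) = {0, 2, 4, 5, 6}, so the formula holds at 6.

Yes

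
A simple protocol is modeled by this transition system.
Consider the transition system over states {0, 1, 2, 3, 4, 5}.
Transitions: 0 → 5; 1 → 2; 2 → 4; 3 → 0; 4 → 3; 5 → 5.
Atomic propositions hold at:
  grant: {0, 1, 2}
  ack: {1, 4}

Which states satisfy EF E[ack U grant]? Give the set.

E[ack U grant]: least fixpoint, start Z0 = Sat(grant) = {0, 1, 2}, add states in Sat(ack) with some successor in Z. Already a fixed point.
Sat(E[ack U grant]) = {0, 1, 2}
EF E[ack U grant]: least fixpoint, start Z0 = {0, 1, 2}, add states with some successor in Z. Z1 = {0, 1, 2, 3}; Z2 = {0, 1, 2, 3, 4}; fixed.
Sat(EF E[ack U grant]) = {0, 1, 2, 3, 4}

{0, 1, 2, 3, 4}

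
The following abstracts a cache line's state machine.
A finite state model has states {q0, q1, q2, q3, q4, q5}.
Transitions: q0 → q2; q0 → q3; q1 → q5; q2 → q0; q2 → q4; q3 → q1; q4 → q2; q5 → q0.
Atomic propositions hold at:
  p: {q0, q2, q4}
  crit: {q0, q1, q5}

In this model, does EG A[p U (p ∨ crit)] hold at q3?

No

Sat(p ∨ crit) = {q0, q1, q2, q4, q5}
A[p U (p ∨ crit)]: least fixpoint, start Z0 = Sat((p ∨ crit)) = {q0, q1, q2, q4, q5}, add states in Sat(p) with every successor in Z. Already a fixed point.
Sat(A[p U (p ∨ crit)]) = {q0, q1, q2, q4, q5}
EG A[p U (p ∨ crit)]: greatest fixpoint, start Z0 = {q0, q1, q2, q4, q5}, keep only states in Sat with some successor in Z. Already a fixed point.
Sat(EG A[p U (p ∨ crit)]) = {q0, q1, q2, q4, q5}
q3 ∉ Sat(EG A[p U (p ∨ crit)]) = {q0, q1, q2, q4, q5}, so the formula does not hold at q3.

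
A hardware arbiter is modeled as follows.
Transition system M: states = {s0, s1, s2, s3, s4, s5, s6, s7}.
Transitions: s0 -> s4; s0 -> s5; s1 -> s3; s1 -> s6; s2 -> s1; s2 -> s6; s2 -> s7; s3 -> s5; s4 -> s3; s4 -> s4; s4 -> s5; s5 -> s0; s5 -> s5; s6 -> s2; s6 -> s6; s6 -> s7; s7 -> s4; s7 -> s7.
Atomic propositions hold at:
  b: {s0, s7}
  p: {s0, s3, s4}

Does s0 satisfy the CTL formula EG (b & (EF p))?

No

EF p: least fixpoint, start Z0 = {s0, s3, s4}, add states with some successor in Z. Z1 = {s0, s1, s3, s4, s5, s7}; Z2 = {s0, s1, s2, s3, s4, s5, s6, s7}; fixed.
Sat(EF p) = {s0, s1, s2, s3, s4, s5, s6, s7}
Sat(b & (EF p)) = {s0, s7}
EG (b & (EF p)): greatest fixpoint, start Z0 = {s0, s7}, keep only states in Sat with some successor in Z. Z1 = {s7}; fixed.
Sat(EG (b & (EF p))) = {s7}
s0 ∉ Sat(EG (b & (EF p))) = {s7}, so the formula does not hold at s0.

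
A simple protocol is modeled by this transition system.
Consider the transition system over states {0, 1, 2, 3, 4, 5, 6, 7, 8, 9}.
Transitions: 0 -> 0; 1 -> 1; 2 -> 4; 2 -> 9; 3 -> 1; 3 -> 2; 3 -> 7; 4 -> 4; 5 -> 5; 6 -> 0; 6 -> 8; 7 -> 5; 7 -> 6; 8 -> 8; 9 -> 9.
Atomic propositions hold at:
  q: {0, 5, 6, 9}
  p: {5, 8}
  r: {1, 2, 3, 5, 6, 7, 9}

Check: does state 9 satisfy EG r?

EG r: greatest fixpoint, start Z0 = {1, 2, 3, 5, 6, 7, 9}, keep only states in Sat with some successor in Z. Z1 = {1, 2, 3, 5, 7, 9}; fixed.
Sat(EG r) = {1, 2, 3, 5, 7, 9}
9 ∈ Sat(EG r) = {1, 2, 3, 5, 7, 9}, so the formula holds at 9.

Yes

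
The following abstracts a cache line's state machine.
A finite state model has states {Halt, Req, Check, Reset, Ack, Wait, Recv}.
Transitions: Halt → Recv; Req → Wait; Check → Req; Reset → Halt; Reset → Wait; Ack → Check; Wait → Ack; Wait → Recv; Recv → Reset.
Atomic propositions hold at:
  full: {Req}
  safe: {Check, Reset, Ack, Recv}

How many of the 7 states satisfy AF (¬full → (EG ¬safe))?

3

Sat(¬full) = {Halt, Check, Reset, Ack, Wait, Recv}
Sat(¬safe) = {Halt, Req, Wait}
EG ¬safe: greatest fixpoint, start Z0 = {Halt, Req, Wait}, keep only states in Sat with some successor in Z. Z1 = {Req}; Z2 = ∅; fixed.
Sat(EG ¬safe) = ∅
Sat(¬full → (EG ¬safe)) = {Req}
AF (¬full → (EG ¬safe)): least fixpoint, start Z0 = {Req}, add states with every successor in Z. Z1 = {Req, Check}; Z2 = {Req, Check, Ack}; fixed.
Sat(AF (¬full → (EG ¬safe))) = {Req, Check, Ack}
|Sat(AF (¬full → (EG ¬safe)))| = |{Req, Check, Ack}| = 3.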